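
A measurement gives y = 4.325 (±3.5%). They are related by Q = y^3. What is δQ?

8.49

Q ∝ y^3, so δQ/Q = |3| · δy/y = 3 × 0.0350 = 0.105.
Q = 80.90, so δQ = 0.105 × 80.90 = 8.49.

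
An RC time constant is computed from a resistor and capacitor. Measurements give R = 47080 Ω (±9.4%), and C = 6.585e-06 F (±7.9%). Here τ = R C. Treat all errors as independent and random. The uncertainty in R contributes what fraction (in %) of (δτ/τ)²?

(δτ/τ)² = (1·δR/R)² + (1·δC/C)²
  R term: (1×0.0940)² = 0.00884
  C term: (1×0.0790)² = 0.00624
Total = 0.0151. Share from R = 0.00884/0.0151 = 0.586.

58.6%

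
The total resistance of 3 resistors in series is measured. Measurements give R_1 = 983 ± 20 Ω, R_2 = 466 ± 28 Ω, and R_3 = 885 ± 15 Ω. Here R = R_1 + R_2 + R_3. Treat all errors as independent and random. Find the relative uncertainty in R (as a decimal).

R is a linear combination, so absolute uncertainties add in quadrature:
  (δR_1)² = 400;  (δR_2)² = 784;  (δR_3)² = 225
δR = √(1410) = 37.5 Ω
R = 2330 Ω, so δR/R = 37.5/2330 = 0.0161.

0.0161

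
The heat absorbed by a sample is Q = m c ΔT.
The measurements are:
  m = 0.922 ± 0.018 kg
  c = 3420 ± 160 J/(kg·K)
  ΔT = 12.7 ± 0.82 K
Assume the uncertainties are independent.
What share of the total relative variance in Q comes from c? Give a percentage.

(δQ/Q)² = (1·δm/m)² + (1·δc/c)² + (1·δΔT/ΔT)²
  m term: (1×0.0195)² = 0.000381
  c term: (1×0.0468)² = 0.00219
  ΔT term: (1×0.0646)² = 0.00417
Total = 0.00674. Share from c = 0.00219/0.00674 = 0.325.

32.5%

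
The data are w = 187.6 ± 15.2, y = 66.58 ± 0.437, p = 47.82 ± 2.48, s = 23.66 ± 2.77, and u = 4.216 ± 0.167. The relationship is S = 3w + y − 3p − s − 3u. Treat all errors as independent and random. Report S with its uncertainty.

449.6 ± 46.3

Each term contributes (cᵢ δxᵢ)² to (δS)²:
  (3·δw)² = 2080;  (δy)² = 0.191;  (3·δp)² = 55.4;  (δs)² = 7.67;  (3·δu)² = 0.251
δS = √(2140) = 46.3
S = 449.6.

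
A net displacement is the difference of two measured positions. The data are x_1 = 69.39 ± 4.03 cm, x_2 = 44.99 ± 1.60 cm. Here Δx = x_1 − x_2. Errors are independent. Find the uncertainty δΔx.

Sums and differences: (δΔx)² = Σ (cᵢ δxᵢ)².
  (δx_1)² = 16.2;  (δx_2)² = 2.56
δΔx = √(18.8) = 4.34 cm

4.34 cm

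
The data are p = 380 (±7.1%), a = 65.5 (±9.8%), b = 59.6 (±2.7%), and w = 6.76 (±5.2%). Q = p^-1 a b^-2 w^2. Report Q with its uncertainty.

0.00222 ± 0.000374

Products/powers → add relative errors in quadrature, weighted by exponent:
  (-1·δp/p)² = (-1×0.0710)² = 0.00504;  (1·δa/a)² = (1×0.0980)² = 0.00960;  (-2·δb/b)² = (-2×0.0270)² = 0.00292;  (2·δw/w)² = (2×0.0520)² = 0.0108
δQ/Q = √(0.0284) = 0.168
Q = 0.00222, so δQ = 0.168 × 0.00222 = 0.000374.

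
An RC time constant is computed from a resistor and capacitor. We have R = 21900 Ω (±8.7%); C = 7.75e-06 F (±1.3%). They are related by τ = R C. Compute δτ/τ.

τ is a product of powers, so relative uncertainties combine in quadrature:
  (1·δR/R)² = (1×0.0870)² = 0.00757;  (1·δC/C)² = (1×0.0130)² = 0.000169
δτ/τ = √(0.00774) = 0.0880

0.0880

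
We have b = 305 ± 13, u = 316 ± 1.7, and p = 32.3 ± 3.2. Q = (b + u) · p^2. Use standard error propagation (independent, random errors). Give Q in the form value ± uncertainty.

(6.48 ± 1.29) × 10^5

Let w = b + u = 621. δw = √(δb² + δu²) = √(169 + 2.89) = 13.1, so δw/w = 0.0211.
Q is then a monomial in w, p:
δQ/Q = √((δw/w)² + (2·δp/p)²) = √(0.000446 + 0.0393) = 0.199
Q = 6.48e+05, so δQ = 0.199 × 6.48e+05 = 1.29e+05.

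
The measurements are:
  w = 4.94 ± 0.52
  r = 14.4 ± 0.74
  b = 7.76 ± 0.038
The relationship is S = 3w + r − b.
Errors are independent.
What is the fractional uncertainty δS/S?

For a sum/difference, combine absolute errors in quadrature:
  (3·δw)² = 2.43;  (δr)² = 0.548;  (δb)² = 0.00144
δS = √(2.98) = 1.73
S = 21.5, so δS/S = 1.73/21.5 = 0.0805.

0.0805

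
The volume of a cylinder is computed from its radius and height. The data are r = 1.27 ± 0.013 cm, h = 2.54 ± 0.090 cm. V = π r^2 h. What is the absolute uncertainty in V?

0.527 cm^3

Products/powers → add relative errors in quadrature, weighted by exponent:
  (2·δr/r)² = (2×0.0102)² = 0.000419;  (1·δh/h)² = (1×0.0354)² = 0.00126
δV/V = √(0.00167) = 0.0409
V = 12.9 cm^3, so δV = 0.0409 × 12.9 = 0.527 cm^3.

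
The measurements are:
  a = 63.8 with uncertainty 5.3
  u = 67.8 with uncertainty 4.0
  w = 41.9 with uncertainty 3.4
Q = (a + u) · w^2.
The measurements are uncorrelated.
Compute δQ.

Let h = a + u = 132. δh = √(δa² + δu²) = √(28.1 + 16.0) = 6.64, so δh/h = 0.0505.
Q is then a monomial in h, w:
δQ/Q = √((δh/h)² + (2·δw/w)²) = √(0.00255 + 0.0263) = 0.170
Q = 2.31e+05, so δQ = 0.170 × 2.31e+05 = 39300.

39300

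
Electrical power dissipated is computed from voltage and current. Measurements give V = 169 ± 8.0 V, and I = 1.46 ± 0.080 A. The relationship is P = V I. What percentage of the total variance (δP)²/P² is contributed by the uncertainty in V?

(δP/P)² = (1·δV/V)² + (1·δI/I)²
  V term: (1×0.0473)² = 0.00224
  I term: (1×0.0548)² = 0.00300
Total = 0.00524. Share from V = 0.00224/0.00524 = 0.427.

42.7%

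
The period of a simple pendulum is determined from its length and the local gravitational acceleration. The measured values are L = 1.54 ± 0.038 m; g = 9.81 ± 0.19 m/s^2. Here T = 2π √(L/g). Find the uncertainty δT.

Each factor contributes (exponent × relative error)² to (δT/T)²:
  (½·δL/L)² = (0.5×0.0247)² = 0.000152;  (−½·δg/g)² = (-0.5×0.0194)² = 9.38e-05
δT/T = √(0.000246) = 0.0157
T = 2.49 s, so δT = 0.0157 × 2.49 = 0.0390 s.

0.0390 s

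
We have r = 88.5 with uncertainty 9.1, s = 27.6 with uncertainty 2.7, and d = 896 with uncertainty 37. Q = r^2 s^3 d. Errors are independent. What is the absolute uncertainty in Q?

5.32e+10

Since Q is a product/quotient, work with relative uncertainties:
  (2·δr/r)² = (2×0.103)² = 0.0423;  (3·δs/s)² = (3×0.0978)² = 0.0861;  (1·δd/d)² = (1×0.0413)² = 0.00171
δQ/Q = √(0.130) = 0.361
Q = 1.48e+11, so δQ = 0.361 × 1.48e+11 = 5.32e+10.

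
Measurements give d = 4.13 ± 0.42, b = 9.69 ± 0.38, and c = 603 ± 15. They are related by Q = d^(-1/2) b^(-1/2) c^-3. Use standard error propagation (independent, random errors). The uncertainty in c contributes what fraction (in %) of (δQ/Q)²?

(δQ/Q)² = (−½·δd/d)² + (−½·δb/b)² + (-3·δc/c)²
  d term: (-0.5×0.102)² = 0.00259
  b term: (-0.5×0.0392)² = 0.000384
  c term: (-3×0.0249)² = 0.00557
Total = 0.00854. Share from c = 0.00557/0.00854 = 0.652.

65.2%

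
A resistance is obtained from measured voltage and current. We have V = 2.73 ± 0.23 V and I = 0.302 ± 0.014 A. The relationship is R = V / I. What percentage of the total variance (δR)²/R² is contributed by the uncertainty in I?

(δR/R)² = (1·δV/V)² + (-1·δI/I)²
  V term: (1×0.0842)² = 0.00710
  I term: (-1×0.0464)² = 0.00215
Total = 0.00925. Share from I = 0.00215/0.00925 = 0.232.

23.2%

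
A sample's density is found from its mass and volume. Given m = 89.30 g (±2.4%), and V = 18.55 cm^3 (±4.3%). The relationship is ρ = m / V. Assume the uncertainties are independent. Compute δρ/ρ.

0.0492

For a monomial ρ ∝ m, V^-1, fractional errors add in quadrature:
  (1·δm/m)² = (1×0.0240)² = 0.000576;  (-1·δV/V)² = (-1×0.0430)² = 0.00185
δρ/ρ = √(0.00242) = 0.0492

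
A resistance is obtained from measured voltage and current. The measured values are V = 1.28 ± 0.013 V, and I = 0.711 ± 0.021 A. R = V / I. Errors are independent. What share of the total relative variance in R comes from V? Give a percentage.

(δR/R)² = (1·δV/V)² + (-1·δI/I)²
  V term: (1×0.0102)² = 0.000103
  I term: (-1×0.0295)² = 0.000872
Total = 0.000976. Share from V = 0.000103/0.000976 = 0.106.

10.6%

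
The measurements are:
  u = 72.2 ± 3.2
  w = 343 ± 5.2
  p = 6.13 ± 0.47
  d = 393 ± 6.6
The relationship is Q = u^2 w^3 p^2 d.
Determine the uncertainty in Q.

Each factor contributes (exponent × relative error)² to (δQ/Q)²:
  (2·δu/u)² = (2×0.0443)² = 0.00786;  (3·δw/w)² = (3×0.0152)² = 0.00207;  (2·δp/p)² = (2×0.0767)² = 0.0235;  (1·δd/d)² = (1×0.0168)² = 0.000282
δQ/Q = √(0.0337) = 0.184
Q = 3.11e+15, so δQ = 0.184 × 3.11e+15 = 5.7e+14.

5.7e+14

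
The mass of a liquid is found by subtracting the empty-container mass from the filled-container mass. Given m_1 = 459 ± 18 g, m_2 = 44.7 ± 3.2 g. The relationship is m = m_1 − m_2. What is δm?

Each term contributes (cᵢ δxᵢ)² to (δm)²:
  (δm_1)² = 324;  (δm_2)² = 10.2
δm = √(334) = 18.3 g

18.3 g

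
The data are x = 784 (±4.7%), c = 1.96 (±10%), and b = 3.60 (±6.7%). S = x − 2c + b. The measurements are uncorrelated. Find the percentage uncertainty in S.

4.70%

For a sum/difference, combine absolute errors in quadrature:
  (δx)² = 1360;  (2·δc)² = 0.154;  (δb)² = 0.0582
δS = √(1360) = 36.9
S = 784, so δS/S = 36.9/784 = 0.0470.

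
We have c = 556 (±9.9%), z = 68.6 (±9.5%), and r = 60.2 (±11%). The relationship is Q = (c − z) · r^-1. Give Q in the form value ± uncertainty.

Let u = c − z = 487. δu = √(δc² + δz²) = √(3030 + 42.5) = 55.4, so δu/u = 0.114.
Q is then a monomial in u, r:
δQ/Q = √((δu/u)² + (-1·δr/r)²) = √(0.0129 + 0.0121) = 0.158
Q = 8.10, so δQ = 0.158 × 8.10 = 1.28.

8.10 ± 1.28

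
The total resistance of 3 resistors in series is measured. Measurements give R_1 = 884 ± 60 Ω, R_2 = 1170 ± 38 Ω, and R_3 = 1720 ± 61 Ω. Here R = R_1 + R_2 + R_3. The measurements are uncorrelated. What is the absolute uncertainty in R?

93.6 Ω

Absolute uncertainties add in quadrature for a linear combination:
  (δR_1)² = 3600;  (δR_2)² = 1440;  (δR_3)² = 3720
δR = √(8760) = 93.6 Ω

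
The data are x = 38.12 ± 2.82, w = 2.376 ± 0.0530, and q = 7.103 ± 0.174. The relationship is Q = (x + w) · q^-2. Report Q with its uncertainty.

0.8027 ± 0.0683

Let u = x + w = 40.50. δu = √(δx² + δw²) = √(7.95 + 0.00281) = 2.82, so δu/u = 0.0696.
Q is then a monomial in u, q:
δQ/Q = √((δu/u)² + (-2·δq/q)²) = √(0.00485 + 0.00240) = 0.0852
Q = 0.8027, so δQ = 0.0852 × 0.8027 = 0.0683.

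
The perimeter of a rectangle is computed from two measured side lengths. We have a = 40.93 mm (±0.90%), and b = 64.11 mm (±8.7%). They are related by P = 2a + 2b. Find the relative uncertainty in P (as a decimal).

0.0532

Each term contributes (cᵢ δxᵢ)² to (δP)²:
  (2·δa)² = 0.543;  (2·δb)² = 124
δP = √(125) = 11.2 mm
P = 210.1 mm, so δP/P = 11.2/210.1 = 0.0532.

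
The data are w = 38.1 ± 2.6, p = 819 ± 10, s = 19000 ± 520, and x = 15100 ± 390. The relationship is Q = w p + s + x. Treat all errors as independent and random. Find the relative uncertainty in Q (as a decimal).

Let h = w·p = 31200. δh/h = √((1·δw/w)² + (1·δp/p)²) = √(0.00466 + 0.000149) = 0.0693, so δh = 2160.
Q = h + s + x: δQ = √(δh² + δs² + δx²) = √(4.68e+06 + 2.7e+05 + 1.52e+05) = 2260
Q = 65300, so δQ/Q = 2260/65300 = 0.0346.

0.0346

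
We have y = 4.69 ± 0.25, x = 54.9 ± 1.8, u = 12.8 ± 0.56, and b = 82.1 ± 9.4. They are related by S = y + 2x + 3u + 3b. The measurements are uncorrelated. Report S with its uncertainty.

399 ± 28.5

Each term contributes (cᵢ δxᵢ)² to (δS)²:
  (δy)² = 0.0625;  (2·δx)² = 13.0;  (3·δu)² = 2.82;  (3·δb)² = 795
δS = √(811) = 28.5
S = 399.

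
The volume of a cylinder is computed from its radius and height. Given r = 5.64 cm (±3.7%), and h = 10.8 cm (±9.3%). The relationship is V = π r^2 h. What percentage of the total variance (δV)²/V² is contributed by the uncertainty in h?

61.2%

(δV/V)² = (2·δr/r)² + (1·δh/h)²
  r term: (2×0.0370)² = 0.00548
  h term: (1×0.0930)² = 0.00865
Total = 0.0141. Share from h = 0.00865/0.0141 = 0.612.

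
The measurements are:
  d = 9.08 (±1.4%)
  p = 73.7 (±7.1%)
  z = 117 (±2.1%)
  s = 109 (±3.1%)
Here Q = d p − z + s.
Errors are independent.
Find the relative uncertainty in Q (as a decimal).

0.0735

Let w = d·p = 669. δw/w = √((1·δd/d)² + (1·δp/p)²) = √(0.000196 + 0.00504) = 0.0724, so δw = 48.4.
Q = w − z + s: δQ = √(δw² + δz² + δs²) = √(2350 + 6.04 + 11.4) = 48.6
Q = 661, so δQ/Q = 48.6/661 = 0.0735.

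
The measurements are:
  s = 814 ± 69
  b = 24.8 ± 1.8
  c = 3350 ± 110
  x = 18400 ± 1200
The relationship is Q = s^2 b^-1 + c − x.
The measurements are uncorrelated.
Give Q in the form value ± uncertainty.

11700 ± 5070

Let p = s^2·b^-1 = 26700. δp/p = √((2·δs/s)² + (-1·δb/b)²) = √(0.0287 + 0.00527) = 0.184, so δp = 4930.
Q = p + c − x: δQ = √(δp² + δc² + δx²) = √(2.43e+07 + 12100 + 1.44e+06) = 5070
Q = 11700.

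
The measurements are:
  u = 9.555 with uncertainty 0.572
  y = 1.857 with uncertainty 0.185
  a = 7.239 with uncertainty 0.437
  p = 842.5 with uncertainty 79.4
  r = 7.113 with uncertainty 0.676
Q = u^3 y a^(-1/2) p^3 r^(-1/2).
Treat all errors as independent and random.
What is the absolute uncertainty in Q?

4.78e+10

For a monomial Q ∝ u^3, y, a^(-1/2), p^3, r^(-1/2), fractional errors add in quadrature:
  (3·δu/u)² = (3×0.0599)² = 0.0323;  (1·δy/y)² = (1×0.0996)² = 0.00992;  (−½·δa/a)² = (-0.5×0.0604)² = 0.000911;  (3·δp/p)² = (3×0.0942)² = 0.0799;  (−½·δr/r)² = (-0.5×0.0950)² = 0.00226
δQ/Q = √(0.125) = 0.354
Q = 1.35e+11, so δQ = 0.354 × 1.35e+11 = 4.78e+10.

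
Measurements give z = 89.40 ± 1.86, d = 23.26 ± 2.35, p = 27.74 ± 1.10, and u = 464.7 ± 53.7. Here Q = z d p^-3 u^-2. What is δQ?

Each factor contributes (exponent × relative error)² to (δQ/Q)²:
  (1·δz/z)² = (1×0.0208)² = 0.000433;  (1·δd/d)² = (1×0.101)² = 0.0102;  (-3·δp/p)² = (-3×0.0397)² = 0.0142;  (-2·δu/u)² = (-2×0.116)² = 0.0534
δQ/Q = √(0.0782) = 0.280
Q = 4.511e-07, so δQ = 0.280 × 4.511e-07 = 1.26e-07.

1.26e-07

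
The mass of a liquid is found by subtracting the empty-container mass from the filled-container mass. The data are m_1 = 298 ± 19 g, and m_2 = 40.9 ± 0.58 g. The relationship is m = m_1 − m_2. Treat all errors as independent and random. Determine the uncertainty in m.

Absolute uncertainties add in quadrature for a linear combination:
  (δm_1)² = 361;  (δm_2)² = 0.336
δm = √(361) = 19.0 g

19.0 g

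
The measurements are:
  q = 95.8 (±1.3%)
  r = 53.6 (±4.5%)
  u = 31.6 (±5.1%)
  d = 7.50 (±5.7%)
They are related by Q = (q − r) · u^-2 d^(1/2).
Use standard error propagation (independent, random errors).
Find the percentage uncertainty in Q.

12.4%

Let w = q − r = 42.2. δw = √(δq² + δr²) = √(1.55 + 5.82) = 2.71, so δw/w = 0.0643.
Q is then a monomial in w, u, d:
δQ/Q = √((δw/w)² + (-2·δu/u)² + (½·δd/d)²) = √(0.00414 + 0.0104 + 0.000812) = 0.124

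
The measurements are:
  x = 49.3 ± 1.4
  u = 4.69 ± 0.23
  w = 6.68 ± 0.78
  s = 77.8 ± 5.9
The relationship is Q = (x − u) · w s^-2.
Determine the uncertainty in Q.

0.00955

Let h = x − u = 44.6. δh = √(δx² + δu²) = √(1.96 + 0.0529) = 1.42, so δh/h = 0.0318.
Q is then a monomial in h, w, s:
δQ/Q = √((δh/h)² + (1·δw/w)² + (-2·δs/s)²) = √(0.00101 + 0.0136 + 0.0230) = 0.194
Q = 0.0492, so δQ = 0.194 × 0.0492 = 0.00955.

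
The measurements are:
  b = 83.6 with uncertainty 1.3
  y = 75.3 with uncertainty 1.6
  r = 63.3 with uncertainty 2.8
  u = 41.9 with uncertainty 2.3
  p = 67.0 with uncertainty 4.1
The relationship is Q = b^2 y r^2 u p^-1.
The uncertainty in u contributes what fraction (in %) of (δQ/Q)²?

18.8%

(δQ/Q)² = (2·δb/b)² + (1·δy/y)² + (2·δr/r)² + (1·δu/u)² + (-1·δp/p)²
  b term: (2×0.0156)² = 0.000967
  y term: (1×0.0212)² = 0.000451
  r term: (2×0.0442)² = 0.00783
  u term: (1×0.0549)² = 0.00301
  p term: (-1×0.0612)² = 0.00374
Total = 0.0160. Share from u = 0.00301/0.0160 = 0.188.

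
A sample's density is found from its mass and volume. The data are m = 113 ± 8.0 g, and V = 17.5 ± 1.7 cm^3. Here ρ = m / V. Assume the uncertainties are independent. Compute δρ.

0.776 g/cm^3

Relative error in a monomial: (δρ/ρ)² = Σ (nᵢ · δxᵢ/xᵢ)².
  (1·δm/m)² = (1×0.0708)² = 0.00501;  (-1·δV/V)² = (-1×0.0971)² = 0.00944
δρ/ρ = √(0.0144) = 0.120
ρ = 6.46 g/cm^3, so δρ = 0.120 × 6.46 = 0.776 g/cm^3.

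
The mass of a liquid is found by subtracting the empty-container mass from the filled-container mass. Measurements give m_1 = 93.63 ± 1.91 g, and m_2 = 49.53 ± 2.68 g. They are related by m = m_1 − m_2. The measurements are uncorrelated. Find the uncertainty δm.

Sums and differences: (δm)² = Σ (cᵢ δxᵢ)².
  (δm_1)² = 3.65;  (δm_2)² = 7.18
δm = √(10.8) = 3.29 g

3.29 g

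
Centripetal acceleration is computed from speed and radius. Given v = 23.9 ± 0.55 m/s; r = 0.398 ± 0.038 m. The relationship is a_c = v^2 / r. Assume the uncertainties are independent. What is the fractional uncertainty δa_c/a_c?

For a monomial a_c ∝ v^2, r^-1, fractional errors add in quadrature:
  (2·δv/v)² = (2×0.0230)² = 0.00212;  (-1·δr/r)² = (-1×0.0955)² = 0.00912
δa_c/a_c = √(0.0112) = 0.106

0.106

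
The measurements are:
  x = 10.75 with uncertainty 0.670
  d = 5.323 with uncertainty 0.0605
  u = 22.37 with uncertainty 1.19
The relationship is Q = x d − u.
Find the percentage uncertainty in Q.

Let p = x·d = 57.22. δp/p = √((1·δx/x)² + (1·δd/d)²) = √(0.00388 + 0.000129) = 0.0634, so δp = 3.63.
Q = p − u: δQ = √(δp² + δu²) = √(13.1 + 1.42) = 3.82
Q = 34.85, so δQ/Q = 3.82/34.85 = 0.109.

10.9%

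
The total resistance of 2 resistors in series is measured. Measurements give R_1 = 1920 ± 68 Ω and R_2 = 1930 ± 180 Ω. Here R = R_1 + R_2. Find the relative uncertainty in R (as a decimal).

0.0500

R is a linear combination, so absolute uncertainties add in quadrature:
  (δR_1)² = 4620;  (δR_2)² = 32400
δR = √(37000) = 192 Ω
R = 3850 Ω, so δR/R = 192/3850 = 0.0500.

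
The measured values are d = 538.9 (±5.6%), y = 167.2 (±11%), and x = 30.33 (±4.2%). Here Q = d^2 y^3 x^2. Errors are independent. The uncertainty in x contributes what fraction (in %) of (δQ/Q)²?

5.49%

(δQ/Q)² = (2·δd/d)² + (3·δy/y)² + (2·δx/x)²
  d term: (2×0.0560)² = 0.0125
  y term: (3×0.110)² = 0.109
  x term: (2×0.0420)² = 0.00706
Total = 0.129. Share from x = 0.00706/0.129 = 0.0549.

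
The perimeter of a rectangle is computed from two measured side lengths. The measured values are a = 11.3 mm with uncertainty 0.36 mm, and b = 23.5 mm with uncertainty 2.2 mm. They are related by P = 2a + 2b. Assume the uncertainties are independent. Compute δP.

4.46 mm

P is a linear combination, so absolute uncertainties add in quadrature:
  (2·δa)² = 0.518;  (2·δb)² = 19.4
δP = √(19.9) = 4.46 mm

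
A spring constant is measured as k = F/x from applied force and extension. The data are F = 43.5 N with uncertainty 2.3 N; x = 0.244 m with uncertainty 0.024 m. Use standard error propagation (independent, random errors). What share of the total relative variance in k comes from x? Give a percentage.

(δk/k)² = (1·δF/F)² + (-1·δx/x)²
  F term: (1×0.0529)² = 0.00280
  x term: (-1×0.0984)² = 0.00967
Total = 0.0125. Share from x = 0.00967/0.0125 = 0.776.

77.6%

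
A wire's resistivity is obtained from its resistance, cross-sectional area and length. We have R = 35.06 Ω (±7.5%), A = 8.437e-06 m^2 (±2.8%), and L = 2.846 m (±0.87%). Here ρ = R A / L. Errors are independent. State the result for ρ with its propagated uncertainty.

(1.039 ± 0.0837) × 10^-4 Ω·m

Since ρ is a product/quotient, work with relative uncertainties:
  (1·δR/R)² = (1×0.0750)² = 0.00562;  (1·δA/A)² = (1×0.0280)² = 0.000784;  (-1·δL/L)² = (-1×0.00870)² = 7.57e-05
δρ/ρ = √(0.00648) = 0.0805
ρ = 0.0001039 Ω·m, so δρ = 0.0805 × 0.0001039 = 8.37e-06 Ω·m.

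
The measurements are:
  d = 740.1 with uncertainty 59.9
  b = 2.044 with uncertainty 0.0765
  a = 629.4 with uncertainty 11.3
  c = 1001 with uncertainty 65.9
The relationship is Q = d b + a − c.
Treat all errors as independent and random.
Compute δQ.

151

Let p = d·b = 1513. δp/p = √((1·δd/d)² + (1·δb/b)²) = √(0.00655 + 0.00140) = 0.0892, so δp = 135.
Q = p + a − c: δQ = √(δp² + δa² + δc²) = √(18200 + 128 + 4340) = 151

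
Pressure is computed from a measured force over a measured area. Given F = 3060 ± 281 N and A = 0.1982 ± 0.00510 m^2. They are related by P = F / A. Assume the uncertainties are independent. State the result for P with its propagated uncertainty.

15440 ± 1470 Pa

Relative error in a monomial: (δP/P)² = Σ (nᵢ · δxᵢ/xᵢ)².
  (1·δF/F)² = (1×0.0918)² = 0.00843;  (-1·δA/A)² = (-1×0.0257)² = 0.000662
δP/P = √(0.00909) = 0.0954
P = 15440 Pa, so δP = 0.0954 × 15440 = 1470 Pa.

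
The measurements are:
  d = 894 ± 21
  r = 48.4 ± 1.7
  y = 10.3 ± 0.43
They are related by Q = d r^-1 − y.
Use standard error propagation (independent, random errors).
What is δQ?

0.891

Let p = d·r^-1 = 18.5. δp/p = √((1·δd/d)² + (-1·δr/r)²) = √(0.000552 + 0.00123) = 0.0423, so δp = 0.780.
Q = p − y: δQ = √(δp² + δy²) = √(0.609 + 0.185) = 0.891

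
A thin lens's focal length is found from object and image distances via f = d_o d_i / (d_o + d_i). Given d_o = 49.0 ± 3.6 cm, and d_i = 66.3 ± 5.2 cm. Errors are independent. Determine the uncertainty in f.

1.52 cm

∂f/∂d_o = (d_i/(d_o+d_i))² = 0.331;  ∂f/∂d_i = (d_o/(d_o+d_i))² = 0.181
δf = √((∂f/∂d_o · δd_o)² + (∂f/∂d_i · δd_i)²) = √(1.42 + 0.882) = 1.52 cm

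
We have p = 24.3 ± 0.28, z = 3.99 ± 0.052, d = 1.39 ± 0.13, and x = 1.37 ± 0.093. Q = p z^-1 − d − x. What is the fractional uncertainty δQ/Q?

0.0576

Let w = p·z^-1 = 6.09. δw/w = √((1·δp/p)² + (-1·δz/z)²) = √(0.000133 + 0.000170) = 0.0174, so δw = 0.106.
Q = w − d − x: δQ = √(δw² + δd² + δx²) = √(0.0112 + 0.0169 + 0.00865) = 0.192
Q = 3.33, so δQ/Q = 0.192/3.33 = 0.0576.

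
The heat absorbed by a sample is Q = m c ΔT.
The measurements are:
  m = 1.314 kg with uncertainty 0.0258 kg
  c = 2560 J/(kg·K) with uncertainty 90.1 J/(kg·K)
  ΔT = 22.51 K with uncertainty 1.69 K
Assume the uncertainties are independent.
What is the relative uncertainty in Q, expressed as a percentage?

Relative error in a monomial: (δQ/Q)² = Σ (nᵢ · δxᵢ/xᵢ)².
  (1·δm/m)² = (1×0.0196)² = 0.000386;  (1·δc/c)² = (1×0.0352)² = 0.00124;  (1·δΔT/ΔT)² = (1×0.0751)² = 0.00564
δQ/Q = √(0.00726) = 0.0852

8.52%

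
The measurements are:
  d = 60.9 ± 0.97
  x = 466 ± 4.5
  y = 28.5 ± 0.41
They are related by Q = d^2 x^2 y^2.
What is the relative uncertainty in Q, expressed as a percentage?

Each factor contributes (exponent × relative error)² to (δQ/Q)²:
  (2·δd/d)² = (2×0.0159)² = 0.00101;  (2·δx/x)² = (2×0.00966)² = 0.000373;  (2·δy/y)² = (2×0.0144)² = 0.000828
δQ/Q = √(0.00222) = 0.0471

4.71%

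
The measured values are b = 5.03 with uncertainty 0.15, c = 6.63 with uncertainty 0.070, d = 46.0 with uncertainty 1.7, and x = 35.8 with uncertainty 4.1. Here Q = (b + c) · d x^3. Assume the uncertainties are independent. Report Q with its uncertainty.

(2.46 ± 0.851) × 10^7

Let u = b + c = 11.7. δu = √(δb² + δc²) = √(0.0225 + 0.00490) = 0.166, so δu/u = 0.0142.
Q is then a monomial in u, d, x:
δQ/Q = √((δu/u)² + (1·δd/d)² + (3·δx/x)²) = √(0.000202 + 0.00137 + 0.118) = 0.346
Q = 2.46e+07, so δQ = 0.346 × 2.46e+07 = 8.51e+06.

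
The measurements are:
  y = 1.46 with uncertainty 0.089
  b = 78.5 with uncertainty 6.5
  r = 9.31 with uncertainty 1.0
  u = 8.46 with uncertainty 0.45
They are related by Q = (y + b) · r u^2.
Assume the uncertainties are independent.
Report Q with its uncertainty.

53300 ± 9150

Let w = y + b = 80.0. δw = √(δy² + δb²) = √(0.00792 + 42.2) = 6.50, so δw/w = 0.0813.
Q is then a monomial in w, r, u:
δQ/Q = √((δw/w)² + (1·δr/r)² + (2·δu/u)²) = √(0.00661 + 0.0115 + 0.0113) = 0.172
Q = 53300, so δQ = 0.172 × 53300 = 9150.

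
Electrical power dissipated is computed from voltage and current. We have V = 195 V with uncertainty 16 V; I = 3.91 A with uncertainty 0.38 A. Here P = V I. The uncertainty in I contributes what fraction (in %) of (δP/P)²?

(δP/P)² = (1·δV/V)² + (1·δI/I)²
  V term: (1×0.0821)² = 0.00673
  I term: (1×0.0972)² = 0.00945
Total = 0.0162. Share from I = 0.00945/0.0162 = 0.584.

58.4%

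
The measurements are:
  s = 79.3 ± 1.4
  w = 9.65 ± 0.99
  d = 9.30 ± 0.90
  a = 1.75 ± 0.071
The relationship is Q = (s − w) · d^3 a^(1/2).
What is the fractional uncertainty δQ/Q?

0.292

Let u = s − w = 69.6. δu = √(δs² + δw²) = √(1.96 + 0.980) = 1.71, so δu/u = 0.0246.
Q is then a monomial in u, d, a:
δQ/Q = √((δu/u)² + (3·δd/d)² + (½·δa/a)²) = √(0.000606 + 0.0843 + 0.000412) = 0.292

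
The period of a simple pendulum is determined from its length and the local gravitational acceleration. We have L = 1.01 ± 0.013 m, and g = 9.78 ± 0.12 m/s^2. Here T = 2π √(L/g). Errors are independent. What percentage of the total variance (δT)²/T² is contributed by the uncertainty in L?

52.4%

(δT/T)² = (½·δL/L)² + (−½·δg/g)²
  L term: (0.5×0.0129)² = 4.14e-05
  g term: (-0.5×0.0123)² = 3.76e-05
Total = 7.91e-05. Share from L = 4.14e-05/7.91e-05 = 0.524.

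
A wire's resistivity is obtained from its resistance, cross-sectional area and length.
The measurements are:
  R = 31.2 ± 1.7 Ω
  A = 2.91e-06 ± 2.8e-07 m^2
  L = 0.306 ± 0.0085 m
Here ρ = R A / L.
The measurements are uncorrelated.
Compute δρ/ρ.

ρ is a product of powers, so relative uncertainties combine in quadrature:
  (1·δR/R)² = (1×0.0545)² = 0.00297;  (1·δA/A)² = (1×0.0962)² = 0.00926;  (-1·δL/L)² = (-1×0.0278)² = 0.000772
δρ/ρ = √(0.0130) = 0.114

0.114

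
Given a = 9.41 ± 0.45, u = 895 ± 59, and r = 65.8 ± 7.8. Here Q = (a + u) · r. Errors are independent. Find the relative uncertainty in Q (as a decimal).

Let w = a + u = 904. δw = √(δa² + δu²) = √(0.203 + 3480) = 59.0, so δw/w = 0.0652.
Q is then a monomial in w, r:
δQ/Q = √((δw/w)² + (1·δr/r)²) = √(0.00426 + 0.0141) = 0.135

0.135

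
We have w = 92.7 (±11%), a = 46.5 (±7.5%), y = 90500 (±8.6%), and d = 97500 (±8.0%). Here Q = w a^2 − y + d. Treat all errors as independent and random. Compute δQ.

Let p = w·a^2 = 2e+05. δp/p = √((1·δw/w)² + (2·δa/a)²) = √(0.0121 + 0.0225) = 0.186, so δp = 37300.
Q = p − y + d: δQ = √(δp² + δy² + δd²) = √(1.39e+09 + 6.06e+07 + 6.08e+07) = 38900

38900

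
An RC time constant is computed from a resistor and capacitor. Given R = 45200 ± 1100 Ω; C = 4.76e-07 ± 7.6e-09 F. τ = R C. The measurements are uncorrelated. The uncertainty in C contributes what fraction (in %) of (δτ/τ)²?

30.1%

(δτ/τ)² = (1·δR/R)² + (1·δC/C)²
  R term: (1×0.0243)² = 0.000592
  C term: (1×0.0160)² = 0.000255
Total = 0.000847. Share from C = 0.000255/0.000847 = 0.301.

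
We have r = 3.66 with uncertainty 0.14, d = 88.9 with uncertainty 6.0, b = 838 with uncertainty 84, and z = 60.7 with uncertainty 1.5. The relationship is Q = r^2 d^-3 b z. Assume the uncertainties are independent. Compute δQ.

Since Q is a product/quotient, work with relative uncertainties:
  (2·δr/r)² = (2×0.0383)² = 0.00585;  (-3·δd/d)² = (-3×0.0675)² = 0.0410;  (1·δb/b)² = (1×0.100)² = 0.0100;  (1·δz/z)² = (1×0.0247)² = 0.000611
δQ/Q = √(0.0575) = 0.240
Q = 0.970, so δQ = 0.240 × 0.970 = 0.233.

0.233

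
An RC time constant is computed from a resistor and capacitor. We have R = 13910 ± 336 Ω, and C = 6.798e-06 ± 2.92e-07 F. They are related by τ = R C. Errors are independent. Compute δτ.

0.00466 s

τ is a product of powers, so relative uncertainties combine in quadrature:
  (1·δR/R)² = (1×0.0242)² = 0.000583;  (1·δC/C)² = (1×0.0430)² = 0.00185
δτ/τ = √(0.00243) = 0.0493
τ = 0.09456 s, so δτ = 0.0493 × 0.09456 = 0.00466 s.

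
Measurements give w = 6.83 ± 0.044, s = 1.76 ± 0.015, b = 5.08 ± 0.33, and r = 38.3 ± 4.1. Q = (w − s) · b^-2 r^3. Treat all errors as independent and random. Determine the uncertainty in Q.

3830

Let u = w − s = 5.07. δu = √(δw² + δs²) = √(0.00194 + 0.000225) = 0.0465, so δu/u = 0.00917.
Q is then a monomial in u, b, r:
δQ/Q = √((δu/u)² + (-2·δb/b)² + (3·δr/r)²) = √(8.41e-05 + 0.0169 + 0.103) = 0.347
Q = 11000, so δQ = 0.347 × 11000 = 3830.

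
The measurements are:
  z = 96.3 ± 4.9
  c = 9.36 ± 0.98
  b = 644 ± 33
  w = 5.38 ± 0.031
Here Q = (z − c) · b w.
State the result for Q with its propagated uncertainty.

Let u = z − c = 86.9. δu = √(δz² + δc²) = √(24.0 + 0.960) = 5.00, so δu/u = 0.0575.
Q is then a monomial in u, b, w:
δQ/Q = √((δu/u)² + (1·δb/b)² + (1·δw/w)²) = √(0.00330 + 0.00263 + 3.32e-05) = 0.0772
Q = 3.01e+05, so δQ = 0.0772 × 3.01e+05 = 23300.

(3.01 ± 0.233) × 10^5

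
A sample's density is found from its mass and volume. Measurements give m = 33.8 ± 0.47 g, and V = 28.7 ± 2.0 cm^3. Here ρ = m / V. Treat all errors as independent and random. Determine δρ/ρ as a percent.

Relative error in a monomial: (δρ/ρ)² = Σ (nᵢ · δxᵢ/xᵢ)².
  (1·δm/m)² = (1×0.0139)² = 0.000193;  (-1·δV/V)² = (-1×0.0697)² = 0.00486
δρ/ρ = √(0.00505) = 0.0711

7.11%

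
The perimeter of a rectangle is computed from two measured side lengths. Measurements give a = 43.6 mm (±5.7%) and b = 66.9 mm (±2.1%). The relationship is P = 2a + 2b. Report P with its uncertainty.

221 ± 5.71 mm

Absolute uncertainties add in quadrature for a linear combination:
  (2·δa)² = 24.7;  (2·δb)² = 7.89
δP = √(32.6) = 5.71 mm
P = 221 mm.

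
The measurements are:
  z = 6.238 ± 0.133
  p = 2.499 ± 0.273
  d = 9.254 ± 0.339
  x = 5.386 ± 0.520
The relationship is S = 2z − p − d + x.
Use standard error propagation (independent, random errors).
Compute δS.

Each term contributes (cᵢ δxᵢ)² to (δS)²:
  (2·δz)² = 0.0708;  (δp)² = 0.0745;  (δd)² = 0.115;  (δx)² = 0.270
δS = √(0.531) = 0.728

0.728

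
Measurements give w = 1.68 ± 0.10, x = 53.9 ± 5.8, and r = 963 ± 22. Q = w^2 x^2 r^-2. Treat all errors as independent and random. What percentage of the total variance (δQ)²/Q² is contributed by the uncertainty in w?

22.6%

(δQ/Q)² = (2·δw/w)² + (2·δx/x)² + (-2·δr/r)²
  w term: (2×0.0595)² = 0.0142
  x term: (2×0.108)² = 0.0463
  r term: (-2×0.0228)² = 0.00209
Total = 0.0626. Share from w = 0.0142/0.0626 = 0.226.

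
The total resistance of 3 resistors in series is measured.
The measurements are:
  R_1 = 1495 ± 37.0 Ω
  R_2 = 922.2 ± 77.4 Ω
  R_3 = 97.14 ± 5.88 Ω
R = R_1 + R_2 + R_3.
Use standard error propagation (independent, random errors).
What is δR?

R is a linear combination, so absolute uncertainties add in quadrature:
  (δR_1)² = 1370;  (δR_2)² = 5990;  (δR_3)² = 34.6
δR = √(7390) = 86.0 Ω

86.0 Ω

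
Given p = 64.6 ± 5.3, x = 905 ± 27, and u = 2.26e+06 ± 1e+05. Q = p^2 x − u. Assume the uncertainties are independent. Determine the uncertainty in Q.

6.38e+05

Let w = p^2·x = 3.78e+06. δw/w = √((2·δp/p)² + (1·δx/x)²) = √(0.0269 + 0.000890) = 0.167, so δw = 6.3e+05.
Q = w − u: δQ = √(δw² + δu²) = √(3.97e+11 + 1e+10) = 6.38e+05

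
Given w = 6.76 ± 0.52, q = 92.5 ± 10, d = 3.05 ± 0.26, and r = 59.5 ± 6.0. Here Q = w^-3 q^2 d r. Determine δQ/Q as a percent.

Each factor contributes (exponent × relative error)² to (δQ/Q)²:
  (-3·δw/w)² = (-3×0.0769)² = 0.0533;  (2·δq/q)² = (2×0.108)² = 0.0467;  (1·δd/d)² = (1×0.0852)² = 0.00727;  (1·δr/r)² = (1×0.101)² = 0.0102
δQ/Q = √(0.117) = 0.343

34.3%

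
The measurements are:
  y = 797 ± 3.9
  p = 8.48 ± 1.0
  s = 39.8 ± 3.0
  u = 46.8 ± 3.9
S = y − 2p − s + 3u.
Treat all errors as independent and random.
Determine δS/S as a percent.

1.46%

For a sum/difference, combine absolute errors in quadrature:
  (δy)² = 15.2;  (2·δp)² = 4.00;  (δs)² = 9.00;  (3·δu)² = 137
δS = √(165) = 12.8
S = 881, so δS/S = 12.8/881 = 0.0146.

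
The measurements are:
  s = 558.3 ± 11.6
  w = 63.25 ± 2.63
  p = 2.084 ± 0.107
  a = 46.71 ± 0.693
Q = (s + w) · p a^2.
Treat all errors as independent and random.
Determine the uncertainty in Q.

Let u = s + w = 621.5. δu = √(δs² + δw²) = √(135 + 6.92) = 11.9, so δu/u = 0.0191.
Q is then a monomial in u, p, a:
δQ/Q = √((δu/u)² + (1·δp/p)² + (2·δa/a)²) = √(0.000366 + 0.00264 + 0.000880) = 0.0623
Q = 2.826e+06, so δQ = 0.0623 × 2.826e+06 = 1.76e+05.

1.76e+05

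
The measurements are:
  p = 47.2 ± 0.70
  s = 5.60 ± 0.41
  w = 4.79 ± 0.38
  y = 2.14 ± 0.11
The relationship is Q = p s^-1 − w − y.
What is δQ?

0.744

Let h = p·s^-1 = 8.43. δh/h = √((1·δp/p)² + (-1·δs/s)²) = √(0.000220 + 0.00536) = 0.0747, so δh = 0.630.
Q = h − w − y: δQ = √(δh² + δw² + δy²) = √(0.396 + 0.144 + 0.0121) = 0.744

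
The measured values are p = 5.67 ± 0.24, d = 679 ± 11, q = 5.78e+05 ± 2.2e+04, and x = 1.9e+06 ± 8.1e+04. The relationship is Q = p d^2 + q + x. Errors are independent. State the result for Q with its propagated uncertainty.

Let w = p·d^2 = 2.61e+06. δw/w = √((1·δp/p)² + (2·δd/d)²) = √(0.00179 + 0.00105) = 0.0533, so δw = 1.39e+05.
Q = w + q + x: δQ = √(δw² + δq² + δx²) = √(1.94e+10 + 4.84e+08 + 6.56e+09) = 1.63e+05
Q = 5.09e+06.

(5.09 ± 0.163) × 10^6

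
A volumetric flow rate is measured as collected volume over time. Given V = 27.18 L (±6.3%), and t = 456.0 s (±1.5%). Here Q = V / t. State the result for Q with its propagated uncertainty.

Each factor contributes (exponent × relative error)² to (δQ/Q)²:
  (1·δV/V)² = (1×0.0630)² = 0.00397;  (-1·δt/t)² = (-1×0.0150)² = 0.000225
δQ/Q = √(0.00419) = 0.0648
Q = 0.05961 L/s, so δQ = 0.0648 × 0.05961 = 0.00386 L/s.

0.05961 ± 0.00386 L/s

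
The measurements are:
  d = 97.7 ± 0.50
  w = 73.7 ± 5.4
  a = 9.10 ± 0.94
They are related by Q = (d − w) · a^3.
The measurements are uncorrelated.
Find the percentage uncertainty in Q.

38.4%

Let u = d − w = 24.0. δu = √(δd² + δw²) = √(0.250 + 29.2) = 5.42, so δu/u = 0.226.
Q is then a monomial in u, a:
δQ/Q = √((δu/u)² + (3·δa/a)²) = √(0.0511 + 0.0960) = 0.384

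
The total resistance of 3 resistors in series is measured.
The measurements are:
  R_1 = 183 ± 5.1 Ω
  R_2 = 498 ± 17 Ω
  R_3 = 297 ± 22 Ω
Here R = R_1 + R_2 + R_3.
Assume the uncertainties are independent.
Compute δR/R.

R is a linear combination, so absolute uncertainties add in quadrature:
  (δR_1)² = 26.0;  (δR_2)² = 289;  (δR_3)² = 484
δR = √(799) = 28.3 Ω
R = 978 Ω, so δR/R = 28.3/978 = 0.0289.

0.0289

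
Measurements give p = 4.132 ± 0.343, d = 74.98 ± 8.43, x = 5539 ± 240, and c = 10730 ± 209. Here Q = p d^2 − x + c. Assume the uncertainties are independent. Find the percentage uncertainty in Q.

19.6%

Let w = p·d^2 = 23230. δw/w = √((1·δp/p)² + (2·δd/d)²) = √(0.00689 + 0.0506) = 0.240, so δw = 5570.
Q = w − x + c: δQ = √(δw² + δx² + δc²) = √(3.1e+07 + 57600 + 43700) = 5580
Q = 28420, so δQ/Q = 5580/28420 = 0.196.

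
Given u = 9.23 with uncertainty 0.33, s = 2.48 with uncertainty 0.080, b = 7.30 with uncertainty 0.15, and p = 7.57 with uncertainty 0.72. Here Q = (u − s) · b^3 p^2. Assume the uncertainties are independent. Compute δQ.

31000

Let w = u − s = 6.75. δw = √(δu² + δs²) = √(0.109 + 0.00640) = 0.340, so δw/w = 0.0503.
Q is then a monomial in w, b, p:
δQ/Q = √((δw/w)² + (3·δb/b)² + (2·δp/p)²) = √(0.00253 + 0.00380 + 0.0362) = 0.206
Q = 1.5e+05, so δQ = 0.206 × 1.5e+05 = 31000.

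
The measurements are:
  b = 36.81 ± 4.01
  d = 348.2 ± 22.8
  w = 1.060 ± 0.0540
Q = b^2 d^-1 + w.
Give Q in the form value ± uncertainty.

4.951 ± 0.887

Let p = b^2·d^-1 = 3.891. δp/p = √((2·δb/b)² + (-1·δd/d)²) = √(0.0475 + 0.00429) = 0.228, so δp = 0.885.
Q = p + w: δQ = √(δp² + δw²) = √(0.784 + 0.00292) = 0.887
Q = 4.951.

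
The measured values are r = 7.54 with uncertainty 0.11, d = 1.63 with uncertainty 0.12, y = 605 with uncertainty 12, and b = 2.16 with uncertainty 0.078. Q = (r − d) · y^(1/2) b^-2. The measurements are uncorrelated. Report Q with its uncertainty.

Let u = r − d = 5.91. δu = √(δr² + δd²) = √(0.0121 + 0.0144) = 0.163, so δu/u = 0.0275.
Q is then a monomial in u, y, b:
δQ/Q = √((δu/u)² + (½·δy/y)² + (-2·δb/b)²) = √(0.000759 + 9.84e-05 + 0.00522) = 0.0779
Q = 31.2, so δQ = 0.0779 × 31.2 = 2.43.

31.2 ± 2.43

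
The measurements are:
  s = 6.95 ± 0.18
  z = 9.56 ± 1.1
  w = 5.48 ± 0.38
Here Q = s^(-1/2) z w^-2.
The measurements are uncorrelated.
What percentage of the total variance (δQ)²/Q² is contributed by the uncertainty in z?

40.6%

(δQ/Q)² = (−½·δs/s)² + (1·δz/z)² + (-2·δw/w)²
  s term: (-0.5×0.0259)² = 0.000168
  z term: (1×0.115)² = 0.0132
  w term: (-2×0.0693)² = 0.0192
Total = 0.0326. Share from z = 0.0132/0.0326 = 0.406.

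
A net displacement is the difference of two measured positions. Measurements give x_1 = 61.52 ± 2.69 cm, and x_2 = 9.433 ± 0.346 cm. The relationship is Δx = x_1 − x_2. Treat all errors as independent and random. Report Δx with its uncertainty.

52.09 ± 2.71 cm

Absolute uncertainties add in quadrature for a linear combination:
  (δx_1)² = 7.24;  (δx_2)² = 0.120
δΔx = √(7.36) = 2.71 cm
Δx = 52.09 cm.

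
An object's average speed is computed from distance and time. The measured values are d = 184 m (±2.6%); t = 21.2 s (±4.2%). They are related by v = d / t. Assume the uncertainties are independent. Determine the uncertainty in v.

For a monomial v ∝ d, t^-1, fractional errors add in quadrature:
  (1·δd/d)² = (1×0.0260)² = 0.000676;  (-1·δt/t)² = (-1×0.0420)² = 0.00176
δv/v = √(0.00244) = 0.0494
v = 8.68 m/s, so δv = 0.0494 × 8.68 = 0.429 m/s.

0.429 m/s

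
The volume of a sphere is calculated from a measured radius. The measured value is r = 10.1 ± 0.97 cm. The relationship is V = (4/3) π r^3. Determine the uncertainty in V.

1240 cm^3

For a monomial V ∝ r^3, fractional errors add in quadrature:
  (3·δr/r)² = (3×0.0960)² = 0.0830
δV/V = √(0.0830) = 0.288
V = 4320 cm^3, so δV = 0.288 × 4320 = 1240 cm^3.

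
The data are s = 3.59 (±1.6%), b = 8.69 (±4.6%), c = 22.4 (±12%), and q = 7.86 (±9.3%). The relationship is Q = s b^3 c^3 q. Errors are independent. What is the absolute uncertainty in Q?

Q is a product of powers, so relative uncertainties combine in quadrature:
  (1·δs/s)² = (1×0.0160)² = 0.000256;  (3·δb/b)² = (3×0.0460)² = 0.0190;  (3·δc/c)² = (3×0.120)² = 0.130;  (1·δq/q)² = (1×0.0930)² = 0.00865
δQ/Q = √(0.158) = 0.397
Q = 2.08e+08, so δQ = 0.397 × 2.08e+08 = 8.26e+07.

8.26e+07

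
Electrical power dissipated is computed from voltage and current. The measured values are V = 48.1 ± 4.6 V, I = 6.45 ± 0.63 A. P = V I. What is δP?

Each factor contributes (exponent × relative error)² to (δP/P)²:
  (1·δV/V)² = (1×0.0956)² = 0.00915;  (1·δI/I)² = (1×0.0977)² = 0.00954
δP/P = √(0.0187) = 0.137
P = 310 W, so δP = 0.137 × 310 = 42.4 W.

42.4 W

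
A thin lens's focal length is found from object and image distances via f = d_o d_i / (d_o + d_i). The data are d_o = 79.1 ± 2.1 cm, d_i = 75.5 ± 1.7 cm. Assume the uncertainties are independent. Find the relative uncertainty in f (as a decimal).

0.0173

∂f/∂d_o = (d_i/(d_o+d_i))² = 0.238;  ∂f/∂d_i = (d_o/(d_o+d_i))² = 0.262
δf = √((∂f/∂d_o · δd_o)² + (∂f/∂d_i · δd_i)²) = √(0.251 + 0.198) = 0.670 cm
f = 38.6 cm, so δf/f = 0.670/38.6 = 0.0173.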